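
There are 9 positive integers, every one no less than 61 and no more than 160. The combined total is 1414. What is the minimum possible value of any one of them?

Minimizing one value means maximizing the remaining 8.
The other 8 contribute at most 8 × 160 = 1280, leaving at least 1414 − 1280 = 134.
Since 134 ≥ 61, this is achievable: one at 134 and 8 at 160.

134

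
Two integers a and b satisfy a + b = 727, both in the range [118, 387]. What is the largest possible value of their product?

With a + b fixed, ab peaks when the two are closest together.
Taking a = 363 and b = 364 (both in [118, 387]) gives ab = 132132.

132132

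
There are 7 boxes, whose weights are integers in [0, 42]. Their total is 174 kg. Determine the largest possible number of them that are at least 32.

If k of the values are ≥ 32, the total is ≥ 32k + 0(7 − k).
Setting 32k + 0(7 − k) ≤ 174 gives 32k ≤ 174, so k ≤ 5.
k = 5 is achieved by 5 values at 32 and 2 at 0, total 160; add 14 to one value (staying below 32) to reach 174.

5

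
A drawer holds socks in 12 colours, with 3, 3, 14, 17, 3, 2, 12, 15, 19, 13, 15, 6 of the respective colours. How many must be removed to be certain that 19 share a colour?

In the worst case you take as many as possible of each colour without reaching 19: 3 + 3 + 14 + 17 + 3 + 2 + 12 + 15 + 18 + 13 + 15 + 6 = 121.
The next one must give 19 of some colour, so 121 + 1 = 122.

122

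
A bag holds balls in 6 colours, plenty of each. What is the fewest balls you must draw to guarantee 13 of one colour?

In the worst case you draw 12 of each of the 6 colours: 6 × 12 = 72.
One more forces 13 of some colour, so 72 + 1 = 73.

73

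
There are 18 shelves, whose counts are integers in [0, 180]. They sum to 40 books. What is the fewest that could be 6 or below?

If only k of them are at most 6, the other 18 − k are at least 7, so the total is at least (18 − k)·7 + k·0.
This is ≤ 40, so (18 − k)·7 + 0k ≤ 40, which gives k ≥ 13.
Exactly 13 works: 13 values at 0 and 5 at 7 total 35; raise one of the low values by 5 (still ≤ 6) to hit 40.

13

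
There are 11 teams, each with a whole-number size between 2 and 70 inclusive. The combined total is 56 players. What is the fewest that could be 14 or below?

Each value above 14 is at least 15, contributing at least 15 − 2 = 13 above the floor 2.
The sum exceeds the floor total 22 by 34, so at most ⌊34/13⌋ = 2 exceed 14, and at least 9 are ≤ 14.
Exactly 9 works: 9 values at 2 and 2 at 15 total 48; raise one of the low values by 8 (still ≤ 14) to hit 56.

9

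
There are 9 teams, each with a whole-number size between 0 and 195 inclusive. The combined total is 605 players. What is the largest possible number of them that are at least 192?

3

Suppose k of them are at least 192. Those contribute at least 192 each and the other 9 − k at least 0 each.
So the total is at least 192k + 0(9 − k) = 0 + 192k. This must be ≤ 605, giving k ≤ 3.
k = 3 is achieved by 3 values at 192 and 6 at 0, total 576; add 29 to one value (staying below 192) to reach 605.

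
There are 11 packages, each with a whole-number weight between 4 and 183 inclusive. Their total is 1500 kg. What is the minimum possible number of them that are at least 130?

If only k of them are at least 130, the other 11 − k are at most 129, so the total is at most k·183 + (11 − k)·129.
This must reach 1500, so k·183 + (11 − k)·129 ≥ 1500, giving k ≥ 2.
Exactly 2 works: 2 values at 183 and 9 at 129 total 1527; lower one of the high values by 27 (still ≥ 130) to hit 1500.

2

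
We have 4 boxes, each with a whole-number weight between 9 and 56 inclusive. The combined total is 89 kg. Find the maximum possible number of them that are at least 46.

With k values at 46 or above and the rest at least 9, the sum is at least 36 + 37k.
Since the sum is 89, we need 37k ≤ 53, i.e. k ≤ 1.
k = 1 is achieved by 1 value at 46 and 3 at 9, total 73; add 16 to one value (staying below 46) to reach 89.

1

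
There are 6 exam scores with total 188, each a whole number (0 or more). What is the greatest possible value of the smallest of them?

The average is 188/6 < 32, so some value is ≤ 31.
Taking 4 copies of 31 and 2 copies of 32 gives exactly 188, so 31 is attained.

31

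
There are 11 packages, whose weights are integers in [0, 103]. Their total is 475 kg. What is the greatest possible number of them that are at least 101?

4

If k of the values are ≥ 101, the total is ≥ 101k + 0(11 − k).
Setting 101k + 0(11 − k) ≤ 475 gives 101k ≤ 475, so k ≤ 4.
k = 4 is achieved by 4 values at 101 and 7 at 0, total 404; add 71 to one value (staying below 101) to reach 475.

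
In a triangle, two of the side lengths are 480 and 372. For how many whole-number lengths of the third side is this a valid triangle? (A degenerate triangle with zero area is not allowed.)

The triangle inequality gives |480 − 372| < c < 480 + 372, i.e. 108 < c < 852.
So c can be any integer from 109 to 851: 743 values.

743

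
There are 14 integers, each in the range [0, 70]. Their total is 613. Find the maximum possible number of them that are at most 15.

6

Each value at 15 or below falls at least 70 − 15 = 55 short of the ceiling 70.
The ceiling total is 14 × 70 = 980, and we need 613, so at most ⌊(980 − 613)/55⌋ = 6 can be that low.
k = 6 is achieved by 6 values at 15 and 8 at 70, total 650; lower one of the 70's by 37 (still > 15) to reach 613.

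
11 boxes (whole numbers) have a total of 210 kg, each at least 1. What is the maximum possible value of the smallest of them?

19

If every one of the 11 were at least 20, the total would be at least 11 × 20 = 220 > 210.
Taking 10 copies of 19 and 1 copy of 20 gives exactly 210, so 19 is attained.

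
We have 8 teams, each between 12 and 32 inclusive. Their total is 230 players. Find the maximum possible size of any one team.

Maximizing one value means minimizing the remaining 7.
The other 7 contribute at least 7 × 12 = 84, leaving at most 230 − 84 = 146.
But each team is capped at 32, so the maximum is 32.
Achievable: one at 32 and the other 7 totalling 198, which fits since 7 × 12 ≤ 198 ≤ 7 × 32.

32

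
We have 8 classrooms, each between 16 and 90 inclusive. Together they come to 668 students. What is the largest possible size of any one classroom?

To make one classroom as large as possible, make the other 7 as small as possible.
The other 7 contribute at least 7 × 16 = 112, leaving at most 668 − 112 = 556.
But each classroom is capped at 90, so the maximum is 90.
Achievable: one at 90 and the other 7 totalling 578, which fits since 7 × 16 ≤ 578 ≤ 7 × 90.

90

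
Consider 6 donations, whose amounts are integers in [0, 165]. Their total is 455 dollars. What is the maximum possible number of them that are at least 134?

With k values at 134 or above and the rest at least 0, the sum is at least 0 + 134k.
Since the sum is 455, we need 134k ≤ 455, i.e. k ≤ 3.
k = 3 is achieved by 3 values at 134 and 3 at 0, total 402; add 53 to one value (staying below 134) to reach 455.

3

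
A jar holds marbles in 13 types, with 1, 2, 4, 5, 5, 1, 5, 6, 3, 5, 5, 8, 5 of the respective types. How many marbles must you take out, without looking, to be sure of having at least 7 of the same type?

54

In the worst case you take as many as possible of each type without reaching 7: 1 + 2 + 4 + 5 + 5 + 1 + 5 + 6 + 3 + 5 + 5 + 6 + 5 = 53.
The next one must give 7 of some type, so 53 + 1 = 54.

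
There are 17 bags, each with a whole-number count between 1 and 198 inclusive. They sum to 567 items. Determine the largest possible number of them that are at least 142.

3

Suppose k of them are at least 142. Those contribute at least 142 each and the other 17 − k at least 1 each.
So the total is at least 142k + 1(17 − k) = 17 + 141k. This must be ≤ 567, giving k ≤ 3.
k = 3 is achieved by 3 values at 142 and 14 at 1, total 440; add 127 to one value (staying below 142) to reach 567.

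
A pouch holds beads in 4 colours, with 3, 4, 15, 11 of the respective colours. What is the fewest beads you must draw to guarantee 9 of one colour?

24

In the worst case you take as many as possible of each colour without reaching 9: 3 + 4 + 8 + 8 = 23.
The next one must give 9 of some colour, so 23 + 1 = 24.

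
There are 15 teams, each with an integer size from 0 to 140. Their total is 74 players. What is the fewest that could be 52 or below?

If only k of them are at most 52, the other 15 − k are at least 53, so the total is at least (15 − k)·53 + k·0.
This is ≤ 74, so (15 − k)·53 + 0k ≤ 74, which gives k ≥ 14.
Exactly 14 works: 14 values at 0 and 1 at 53 total 53; raise one of the low values by 21 (still ≤ 52) to hit 74.

14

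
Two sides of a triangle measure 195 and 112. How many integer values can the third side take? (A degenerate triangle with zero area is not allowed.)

The triangle inequality gives |195 − 112| < c < 195 + 112, i.e. 83 < c < 307.
So c can be any integer from 84 to 306: 223 values.

223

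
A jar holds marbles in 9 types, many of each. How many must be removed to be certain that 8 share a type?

64

You could draw 7 of every type without reaching 8 of any — 63 in all.
One more forces 8 of some type, so 63 + 1 = 64.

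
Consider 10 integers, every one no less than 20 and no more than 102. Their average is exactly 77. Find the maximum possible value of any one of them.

Maximizing one value means minimizing the remaining 9.
The total is 10 × 77 = 770.
The other 9 contribute at least 9 × 20 = 180, leaving at most 770 − 180 = 590.
But each integer is capped at 102, so the maximum is 102.
Achievable: one at 102 and the other 9 totalling 668, which fits since 9 × 20 ≤ 668 ≤ 9 × 102.

102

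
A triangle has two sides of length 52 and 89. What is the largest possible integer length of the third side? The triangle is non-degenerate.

140

The third side must be less than 52 + 89 = 141.
The largest integer below 141 is 140.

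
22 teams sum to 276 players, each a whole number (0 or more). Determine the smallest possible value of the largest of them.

If every one of the 22 were at most 12, the total would be at most 22 × 12 = 264 < 276.
Achievable: 12 of them at 13 and 10 at 12 total 276.

13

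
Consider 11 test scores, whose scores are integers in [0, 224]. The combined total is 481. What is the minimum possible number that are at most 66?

4

If only k of them are at most 66, the other 11 − k are at least 67, so the total is at least (11 − k)·67 + k·0.
This is ≤ 481, so (11 − k)·67 + 0k ≤ 481, which gives k ≥ 4.
Exactly 4 works: 4 values at 0 and 7 at 67 total 469; raise one of the low values by 12 (still ≤ 66) to hit 481.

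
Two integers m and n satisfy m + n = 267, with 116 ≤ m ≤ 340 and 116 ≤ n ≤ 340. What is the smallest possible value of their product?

17516

For a fixed sum, mn is smallest when m and n are as far apart as possible.
The extreme feasible split is m = 116, n = 151, giving mn = 17516.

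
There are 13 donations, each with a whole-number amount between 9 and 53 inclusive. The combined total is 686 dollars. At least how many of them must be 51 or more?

12

Each value short of 51 is at most 50, costing at least 53 − 50 = 3 against the maximum total of 689.
We can afford to lose at most 689 − 686 = 3, so at most ⌊3/3⌋ = 1 fall short, and at least 12 are ≥ 51.
Exactly 12 works: 12 values at 53 and 1 at 50 total 686.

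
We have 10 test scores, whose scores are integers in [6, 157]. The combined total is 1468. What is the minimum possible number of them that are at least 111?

8

Suppose at most 10 − j of them reach 111; then j values are ≤ 110 and the rest ≤ 157.
The total is then ≤ 110·j + 157·(10 − j) = 1570 − 47j. For this to be ≥ 1468 we need j ≤ 2, so at least 10 − 2 = 8 must reach 111.
Exactly 8 works: 8 values at 157 and 2 at 110 total 1476; lower one of the high values by 8 (still ≥ 111) to hit 1468.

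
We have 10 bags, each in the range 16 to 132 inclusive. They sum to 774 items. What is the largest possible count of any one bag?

132

To make one bag as large as possible, make the other 9 as small as possible.
The other 9 contribute at least 9 × 16 = 144, leaving at most 774 − 144 = 630.
But each bag is capped at 132, so the maximum is 132.
Achievable: one at 132 and the other 9 totalling 642, which fits since 9 × 16 ≤ 642 ≤ 9 × 132.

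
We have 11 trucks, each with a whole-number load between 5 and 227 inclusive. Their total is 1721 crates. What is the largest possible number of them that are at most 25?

Each value at 25 or below falls at least 227 − 25 = 202 short of the ceiling 227.
The ceiling total is 11 × 227 = 2497, and we need 1721, so at most ⌊(2497 − 1721)/202⌋ = 3 can be that low.
k = 3 is achieved by 3 values at 25 and 8 at 227, total 1891; lower one of the 227's by 170 (still > 25) to reach 1721.

3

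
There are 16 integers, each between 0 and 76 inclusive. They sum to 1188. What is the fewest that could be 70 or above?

12

Each value short of 70 is at most 69, costing at least 76 − 69 = 7 against the maximum total of 1216.
We can afford to lose at most 1216 − 1188 = 28, so at most ⌊28/7⌋ = 4 fall short, and at least 12 are ≥ 70.
Exactly 12 works: 12 values at 76 and 4 at 69 total 1188.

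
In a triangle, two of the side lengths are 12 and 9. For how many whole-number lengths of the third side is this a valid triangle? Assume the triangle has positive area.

17

The triangle inequality gives |12 − 9| < c < 12 + 9, i.e. 3 < c < 21.
So c can be any integer from 4 to 20: 17 values.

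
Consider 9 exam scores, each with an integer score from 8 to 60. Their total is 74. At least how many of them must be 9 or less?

If only k of them are at most 9, the other 9 − k are at least 10, so the total is at least (9 − k)·10 + k·8.
This is ≤ 74, so (9 − k)·10 + 8k ≤ 74, which gives k ≥ 8.
Exactly 8 works: 8 values at 8 and 1 at 10 total 74.

8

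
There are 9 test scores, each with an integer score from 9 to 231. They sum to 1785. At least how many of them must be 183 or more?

3

If only k of them are at least 183, the other 9 − k are at most 182, so the total is at most k·231 + (9 − k)·182.
This must reach 1785, so k·231 + (9 − k)·182 ≥ 1785, giving k ≥ 3.
Exactly 3 works: 3 values at 231 and 6 at 182 total 1785.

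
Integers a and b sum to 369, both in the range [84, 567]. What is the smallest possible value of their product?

23940

Since a + b is fixed, pushing one of them to its bound minimizes the product.
The extreme feasible split is a = 84, b = 285, giving ab = 23940.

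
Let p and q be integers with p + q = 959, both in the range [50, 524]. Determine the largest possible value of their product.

pq = p(959 − p) is maximized when p is as near 959/2 as the bounds allow.
Taking p = 479 and q = 480 (both in [50, 524]) gives pq = 229920.

229920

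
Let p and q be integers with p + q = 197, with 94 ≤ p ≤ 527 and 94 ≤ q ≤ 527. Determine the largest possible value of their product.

pq = p(197 − p) is maximized when p is as near 197/2 as the bounds allow.
Taking p = 98 and q = 99 (both in [94, 527]) gives pq = 9702.

9702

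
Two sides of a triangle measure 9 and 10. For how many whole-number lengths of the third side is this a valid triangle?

The triangle inequality gives |9 − 10| < c < 9 + 10, i.e. 1 < c < 19.
So c can be any integer from 2 to 18: 17 values.

17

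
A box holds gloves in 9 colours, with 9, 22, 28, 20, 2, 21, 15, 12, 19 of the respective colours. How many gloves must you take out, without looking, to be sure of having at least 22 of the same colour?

141

In the worst case you take as many as possible of each colour without reaching 22: 9 + 21 + 21 + 20 + 2 + 21 + 15 + 12 + 19 = 140.
The next one must give 22 of some colour, so 140 + 1 = 141.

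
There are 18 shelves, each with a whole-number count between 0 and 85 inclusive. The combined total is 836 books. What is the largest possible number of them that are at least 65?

With k values at 65 or above and the rest at least 0, the sum is at least 0 + 65k.
Since the sum is 836, we need 65k ≤ 836, i.e. k ≤ 12.
k = 12 is achieved by 12 values at 65 and 6 at 0, total 780; add 56 to one value (staying below 65) to reach 836.

12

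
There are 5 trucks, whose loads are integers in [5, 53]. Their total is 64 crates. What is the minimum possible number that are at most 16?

Each value above 16 is at least 17, contributing at least 17 − 5 = 12 above the floor 5.
The sum exceeds the floor total 25 by 39, so at most ⌊39/12⌋ = 3 exceed 16, and at least 2 are ≤ 16.
Exactly 2 works: 2 values at 5 and 3 at 17 total 61; raise one of the low values by 3 (still ≤ 16) to hit 64.

2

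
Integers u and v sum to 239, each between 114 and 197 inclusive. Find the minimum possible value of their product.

14250

For a fixed sum, uv is smallest when u and v are as far apart as possible.
At the endpoint u = 114, v = 239 − 114 = 125, so uv = 114 × 125 = 14250.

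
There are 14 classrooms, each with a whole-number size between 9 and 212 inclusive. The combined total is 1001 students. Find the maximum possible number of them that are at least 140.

If k of the values are ≥ 140, the total is ≥ 140k + 9(14 − k).
Setting 140k + 9(14 − k) ≤ 1001 gives 131k ≤ 875, so k ≤ 6.
k = 6 is achieved by 6 values at 140 and 8 at 9, total 912; add 89 to one value (staying below 140) to reach 1001.

6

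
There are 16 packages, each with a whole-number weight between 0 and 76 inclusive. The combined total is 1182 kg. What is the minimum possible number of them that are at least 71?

Suppose at most 16 − j of them reach 71; then j values are ≤ 70 and the rest ≤ 76.
The total is then ≤ 70·j + 76·(16 − j) = 1216 − 6j. For this to be ≥ 1182 we need j ≤ 5, so at least 16 − 5 = 11 must reach 71.
Exactly 11 works: 11 values at 76 and 5 at 70 total 1186; lower one of the high values by 4 (still ≥ 71) to hit 1182.

11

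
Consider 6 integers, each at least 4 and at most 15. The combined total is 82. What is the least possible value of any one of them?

Minimizing one value means maximizing the remaining 5.
The other 5 contribute at most 5 × 15 = 75, leaving at least 82 − 75 = 7.
Since 7 ≥ 4, this is achievable: one at 7 and 5 at 15.

7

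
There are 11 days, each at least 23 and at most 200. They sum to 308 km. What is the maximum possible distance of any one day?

78

To make one day as large as possible, make the other 10 as small as possible.
The other 10 contribute at least 10 × 23 = 230, leaving at most 308 − 230 = 78.
Since 78 ≤ 200, this is achievable: one at 78 and 10 at 23.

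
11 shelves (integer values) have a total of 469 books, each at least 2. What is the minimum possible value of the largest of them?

The average is 469/11 > 42, so not all 11 can be 42 or less; the largest is ≥ 43.
Taking 4 copies of 42 and 7 copies of 43 gives exactly 469, so 43 is attained.

43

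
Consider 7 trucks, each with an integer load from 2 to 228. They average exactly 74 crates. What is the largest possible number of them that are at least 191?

The total is 7 × 74 = 518.
Suppose k of them are at least 191. Those contribute at least 191 each and the other 7 − k at least 2 each.
So the total is at least 191k + 2(7 − k) = 14 + 189k. This must be ≤ 518, giving k ≤ 2.
k = 2 is achieved by 2 values at 191 and 5 at 2, total 392; add 126 to one value (staying below 191) to reach 518.

2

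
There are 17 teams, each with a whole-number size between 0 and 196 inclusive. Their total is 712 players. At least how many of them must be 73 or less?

8

Each value above 73 is at least 74, contributing at least 74 − 0 = 74 above the floor 0.
The sum exceeds the floor total 0 by 712, so at most ⌊712/74⌋ = 9 exceed 73, and at least 8 are ≤ 73.
Exactly 8 works: 8 values at 0 and 9 at 74 total 666; raise one of the low values by 46 (still ≤ 73) to hit 712.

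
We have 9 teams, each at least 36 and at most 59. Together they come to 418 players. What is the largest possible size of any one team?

59

To make one team as large as possible, make the other 8 as small as possible.
The other 8 contribute at least 8 × 36 = 288, leaving at most 418 − 288 = 130.
But each team is capped at 59, so the maximum is 59.
Achievable: one at 59 and the other 8 totalling 359, which fits since 8 × 36 ≤ 359 ≤ 8 × 59.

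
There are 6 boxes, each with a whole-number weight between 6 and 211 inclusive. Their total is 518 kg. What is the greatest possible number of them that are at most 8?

Each value at 8 or below falls at least 211 − 8 = 203 short of the ceiling 211.
The ceiling total is 6 × 211 = 1266, and we need 518, so at most ⌊(1266 − 518)/203⌋ = 3 can be that low.
k = 3 is achieved by 3 values at 8 and 3 at 211, total 657; lower one of the 211's by 139 (still > 8) to reach 518.

3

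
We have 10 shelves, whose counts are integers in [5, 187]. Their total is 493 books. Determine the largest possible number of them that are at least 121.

Suppose k of them are at least 121. Those contribute at least 121 each and the other 10 − k at least 5 each.
So the total is at least 121k + 5(10 − k) = 50 + 116k. This must be ≤ 493, giving k ≤ 3.
k = 3 is achieved by 3 values at 121 and 7 at 5, total 398; add 95 to one value (staying below 121) to reach 493.

3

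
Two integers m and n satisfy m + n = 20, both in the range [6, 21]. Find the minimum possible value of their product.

84

For a fixed sum, mn is smallest when m and n are as far apart as possible.
At the endpoint m = 6, n = 20 − 6 = 14, so mn = 6 × 14 = 84.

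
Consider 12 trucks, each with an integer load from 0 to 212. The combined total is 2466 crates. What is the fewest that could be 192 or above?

Suppose at most 12 − j of them reach 192; then j values are ≤ 191 and the rest ≤ 212.
The total is then ≤ 191·j + 212·(12 − j) = 2544 − 21j. For this to be ≥ 2466 we need j ≤ 3, so at least 12 − 3 = 9 must reach 192.
Exactly 9 works: 9 values at 212 and 3 at 191 total 2481; lower one of the high values by 15 (still ≥ 192) to hit 2466.

9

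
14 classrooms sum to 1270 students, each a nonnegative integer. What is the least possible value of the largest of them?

The average is 1270/14 > 90, so not all 14 can be 90 or less; the largest is ≥ 91.
Equality holds with 10 values of 91 and 4 values of 90.

91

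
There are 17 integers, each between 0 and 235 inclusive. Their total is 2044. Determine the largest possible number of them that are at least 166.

12

With k values at 166 or above and the rest at least 0, the sum is at least 0 + 166k.
Since the sum is 2044, we need 166k ≤ 2044, i.e. k ≤ 12.
k = 12 is achieved by 12 values at 166 and 5 at 0, total 1992; add 52 to one value (staying below 166) to reach 2044.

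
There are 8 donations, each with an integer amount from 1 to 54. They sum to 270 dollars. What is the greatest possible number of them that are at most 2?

Suppose k of them are at most 2. Those contribute at most 2 each and the rest at most 54 each.
So the total is at most 2k + 54(8 − k) = 432 − 52k. This must still be ≥ 270, so k ≤ 3.
k = 3 is achieved by 3 values at 2 and 5 at 54, total 276; lower one of the 54's by 6 (still > 2) to reach 270.

3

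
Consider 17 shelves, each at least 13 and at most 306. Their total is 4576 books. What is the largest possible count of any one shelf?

To make one shelf as large as possible, make the other 16 as small as possible.
The other 16 contribute at least 16 × 13 = 208, leaving at most 4576 − 208 = 4368.
But each shelf is capped at 306, so the maximum is 306.
Achievable: one at 306 and the other 16 totalling 4270, which fits since 16 × 13 ≤ 4270 ≤ 16 × 306.

306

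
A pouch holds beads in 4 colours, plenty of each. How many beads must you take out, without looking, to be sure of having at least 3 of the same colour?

9

You could draw 2 of every colour without reaching 3 of any — 8 in all.
One more forces 3 of some colour, so 8 + 1 = 9.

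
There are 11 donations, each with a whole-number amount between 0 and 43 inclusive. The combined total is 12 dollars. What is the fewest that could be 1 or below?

If only k of them are at most 1, the other 11 − k are at least 2, so the total is at least (11 − k)·2 + k·0.
This is ≤ 12, so (11 − k)·2 + 0k ≤ 12, which gives k ≥ 5.
Exactly 5 works: 5 values at 0 and 6 at 2 total 12.

5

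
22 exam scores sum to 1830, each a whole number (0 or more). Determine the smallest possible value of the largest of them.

84

The 22 values sum to 1830, so their maximum is at least ⌈1830/22⌉ = 84.
Equality holds with 4 values of 84 and 18 values of 83.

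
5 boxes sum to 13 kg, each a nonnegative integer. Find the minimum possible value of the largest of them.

The average is 13/5 > 2, so not all 5 can be 2 or less; the largest is ≥ 3.
Achievable: 3 of them at 3 and 2 at 2 total 13.

3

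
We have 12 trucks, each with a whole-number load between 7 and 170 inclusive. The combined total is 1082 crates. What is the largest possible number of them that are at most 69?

Suppose k of them are at most 69. Those contribute at most 69 each and the rest at most 170 each.
So the total is at most 69k + 170(12 − k) = 2040 − 101k. This must still be ≥ 1082, so k ≤ 9.
k = 9 is achieved by 9 values at 69 and 3 at 170, total 1131; lower one of the 170's by 49 (still > 69) to reach 1082.

9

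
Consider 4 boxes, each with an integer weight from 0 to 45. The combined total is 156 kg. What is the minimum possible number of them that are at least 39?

1

If only k of them are at least 39, the other 4 − k are at most 38, so the total is at most k·45 + (4 − k)·38.
This must reach 156, so k·45 + (4 − k)·38 ≥ 156, giving k ≥ 1.
Exactly 1 works: 1 value at 45 and 3 at 38 total 159; lower one of the high values by 3 (still ≥ 39) to hit 156.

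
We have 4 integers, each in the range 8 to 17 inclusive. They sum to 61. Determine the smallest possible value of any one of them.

To make one integer as small as possible, make the other 3 as large as possible.
The other 3 contribute at most 3 × 17 = 51, leaving at least 61 − 51 = 10.
Since 10 ≥ 8, this is achievable: one at 10 and 3 at 17.

10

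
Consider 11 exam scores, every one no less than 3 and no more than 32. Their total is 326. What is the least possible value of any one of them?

6

To make one score as small as possible, make the other 10 as large as possible.
The other 10 contribute at most 10 × 32 = 320, leaving at least 326 − 320 = 6.
Since 6 ≥ 3, this is achievable: one at 6 and 10 at 32.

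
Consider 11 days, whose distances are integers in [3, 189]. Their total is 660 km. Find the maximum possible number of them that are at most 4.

7

Suppose k of them are at most 4. Those contribute at most 4 each and the rest at most 189 each.
So the total is at most 4k + 189(11 − k) = 2079 − 185k. This must still be ≥ 660, so k ≤ 7.
k = 7 is achieved by 7 values at 4 and 4 at 189, total 784; lower one of the 189's by 124 (still > 4) to reach 660.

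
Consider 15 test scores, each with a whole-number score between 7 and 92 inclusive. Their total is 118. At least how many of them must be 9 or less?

Each value above 9 is at least 10, contributing at least 10 − 7 = 3 above the floor 7.
The sum exceeds the floor total 105 by 13, so at most ⌊13/3⌋ = 4 exceed 9, and at least 11 are ≤ 9.
Exactly 11 works: 11 values at 7 and 4 at 10 total 117; raise one of the low values by 1 (still ≤ 9) to hit 118.

11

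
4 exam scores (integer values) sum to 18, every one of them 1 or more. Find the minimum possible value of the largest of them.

The 4 values sum to 18, so their maximum is at least ⌈18/4⌉ = 5.
Taking 2 copies of 4 and 2 copies of 5 gives exactly 18, so 5 is attained.

5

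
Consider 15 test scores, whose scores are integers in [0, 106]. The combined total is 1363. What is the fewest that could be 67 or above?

10

Each value short of 67 is at most 66, costing at least 106 − 66 = 40 against the maximum total of 1590.
We can afford to lose at most 1590 − 1363 = 227, so at most ⌊227/40⌋ = 5 fall short, and at least 10 are ≥ 67.
Exactly 10 works: 10 values at 106 and 5 at 66 total 1390; lower one of the high values by 27 (still ≥ 67) to hit 1363.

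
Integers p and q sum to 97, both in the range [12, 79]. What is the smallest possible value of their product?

1422

pq = p(97 − p) is concave in p, so over [18, 79] it is minimized at an endpoint.
The extreme feasible split is p = 18, q = 79, giving pq = 1422.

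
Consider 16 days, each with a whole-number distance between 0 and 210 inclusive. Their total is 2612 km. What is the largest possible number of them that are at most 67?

Each value at 67 or below falls at least 210 − 67 = 143 short of the ceiling 210.
The ceiling total is 16 × 210 = 3360, and we need 2612, so at most ⌊(3360 − 2612)/143⌋ = 5 can be that low.
k = 5 is achieved by 5 values at 67 and 11 at 210, total 2645; lower one of the 210's by 33 (still > 67) to reach 2612.

5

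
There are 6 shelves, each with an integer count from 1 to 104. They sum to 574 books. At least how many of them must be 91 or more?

3

Each value short of 91 is at most 90, costing at least 104 − 90 = 14 against the maximum total of 624.
We can afford to lose at most 624 − 574 = 50, so at most ⌊50/14⌋ = 3 fall short, and at least 3 are ≥ 91.
Exactly 3 works: 3 values at 104 and 3 at 90 total 582; lower one of the high values by 8 (still ≥ 91) to hit 574.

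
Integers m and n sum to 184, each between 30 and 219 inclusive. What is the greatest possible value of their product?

8464

With m + n fixed, mn peaks when the two are closest together.
Taking m = 92 and n = 92 (both in [30, 219]) gives mn = 8464.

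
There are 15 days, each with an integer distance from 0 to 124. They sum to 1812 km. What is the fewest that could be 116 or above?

Suppose at most 15 − j of them reach 116; then j values are ≤ 115 and the rest ≤ 124.
The total is then ≤ 115·j + 124·(15 − j) = 1860 − 9j. For this to be ≥ 1812 we need j ≤ 5, so at least 15 − 5 = 10 must reach 116.
Exactly 10 works: 10 values at 124 and 5 at 115 total 1815; lower one of the high values by 3 (still ≥ 116) to hit 1812.

10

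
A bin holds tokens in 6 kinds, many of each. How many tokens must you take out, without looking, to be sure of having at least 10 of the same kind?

55

In the worst case you draw 9 of each of the 6 kinds: 6 × 9 = 54.
One more forces 10 of some kind, so 54 + 1 = 55.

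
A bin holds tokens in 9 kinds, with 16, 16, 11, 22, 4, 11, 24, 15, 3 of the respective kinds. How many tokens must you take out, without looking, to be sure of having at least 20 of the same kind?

In the worst case you take as many as possible of each kind without reaching 20: 16 + 16 + 11 + 19 + 4 + 11 + 19 + 15 + 3 = 114.
The next one must give 20 of some kind, so 114 + 1 = 115.

115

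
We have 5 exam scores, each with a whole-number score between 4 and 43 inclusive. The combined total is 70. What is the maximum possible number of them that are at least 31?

If k of the values are ≥ 31, the total is ≥ 31k + 4(5 − k).
Setting 31k + 4(5 − k) ≤ 70 gives 27k ≤ 50, so k ≤ 1.
k = 1 is achieved by 1 value at 31 and 4 at 4, total 47; add 23 to one value (staying below 31) to reach 70.

1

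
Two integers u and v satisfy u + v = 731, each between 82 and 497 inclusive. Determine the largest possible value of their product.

uv = u(731 − u) is maximized when u is as near 731/2 as the bounds allow.
Taking u = 365 and v = 366 (both in [82, 497]) gives uv = 133590.

133590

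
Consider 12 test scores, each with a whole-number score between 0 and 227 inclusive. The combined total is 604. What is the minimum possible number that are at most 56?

2

Let j be the number exceeding 56. Then the total is ≥ 57·j + 0·(12 − j) = 0 + 57j.
So 57j ≤ 604 and j ≤ 10; hence at least 12 − 10 = 2 are ≤ 56.
Exactly 2 works: 2 values at 0 and 10 at 57 total 570; raise one of the low values by 34 (still ≤ 56) to hit 604.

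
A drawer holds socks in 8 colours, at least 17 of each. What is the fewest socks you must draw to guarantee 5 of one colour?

In the worst case you draw 4 of each of the 8 colours: 8 × 4 = 32.
One more forces 5 of some colour, so 32 + 1 = 33.

33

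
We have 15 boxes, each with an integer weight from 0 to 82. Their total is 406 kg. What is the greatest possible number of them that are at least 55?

If k of the values are ≥ 55, the total is ≥ 55k + 0(15 − k).
Setting 55k + 0(15 − k) ≤ 406 gives 55k ≤ 406, so k ≤ 7.
k = 7 is achieved by 7 values at 55 and 8 at 0, total 385; add 21 to one value (staying below 55) to reach 406.

7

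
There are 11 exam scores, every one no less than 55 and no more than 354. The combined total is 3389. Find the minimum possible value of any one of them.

55

Minimizing one value means maximizing the remaining 10.
The other 10 can take up 10 × 354 = 3540 ≥ 3389 − 55, so one score can sit at its floor of 55.
Achievable: one at 55 and the other 10 totalling 3334, which fits since 10 × 55 ≤ 3334 ≤ 10 × 354.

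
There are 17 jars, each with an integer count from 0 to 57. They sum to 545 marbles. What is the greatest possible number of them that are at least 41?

13

If k of the values are ≥ 41, the total is ≥ 41k + 0(17 − k).
Setting 41k + 0(17 − k) ≤ 545 gives 41k ≤ 545, so k ≤ 13.
k = 13 is achieved by 13 values at 41 and 4 at 0, total 533; add 12 to one value (staying below 41) to reach 545.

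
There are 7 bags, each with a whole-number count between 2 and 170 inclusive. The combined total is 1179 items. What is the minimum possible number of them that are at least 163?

If only k of them are at least 163, the other 7 − k are at most 162, so the total is at most k·170 + (7 − k)·162.
This must reach 1179, so k·170 + (7 − k)·162 ≥ 1179, giving k ≥ 6.
Exactly 6 works: 6 values at 170 and 1 at 162 total 1182; lower one of the high values by 3 (still ≥ 163) to hit 1179.

6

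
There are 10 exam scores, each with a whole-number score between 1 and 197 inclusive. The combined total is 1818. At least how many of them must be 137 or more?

If only k of them are at least 137, the other 10 − k are at most 136, so the total is at most k·197 + (10 − k)·136.
This must reach 1818, so k·197 + (10 − k)·136 ≥ 1818, giving k ≥ 8.
Exactly 8 works: 8 values at 197 and 2 at 136 total 1848; lower one of the high values by 30 (still ≥ 137) to hit 1818.

8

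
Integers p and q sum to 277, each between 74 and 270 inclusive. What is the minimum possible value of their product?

15022

Since p + q is fixed, pushing one of them to its bound minimizes the product.
The extreme feasible split is p = 74, q = 203, giving pq = 15022.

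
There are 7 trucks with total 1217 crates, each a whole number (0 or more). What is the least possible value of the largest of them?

The 7 values sum to 1217, so their maximum is at least ⌈1217/7⌉ = 174.
Equality holds with 6 values of 174 and 1 value of 173.

174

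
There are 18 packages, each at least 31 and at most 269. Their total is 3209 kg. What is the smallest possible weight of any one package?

31

To make one package as small as possible, make the other 17 as large as possible.
The other 17 can take up 17 × 269 = 4573 ≥ 3209 − 31, so one package can sit at its floor of 31.
Achievable: one at 31 and the other 17 totalling 3178, which fits since 17 × 31 ≤ 3178 ≤ 17 × 269.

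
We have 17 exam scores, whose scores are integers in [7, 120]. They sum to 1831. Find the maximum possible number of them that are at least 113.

16

Suppose k of them are at least 113. Those contribute at least 113 each and the other 17 − k at least 7 each.
So the total is at least 113k + 7(17 − k) = 119 + 106k. This must be ≤ 1831, giving k ≤ 16.
k = 16 is achieved by 16 values at 113 and 1 at 7, total 1815; add 16 to one value (staying below 113) to reach 1831.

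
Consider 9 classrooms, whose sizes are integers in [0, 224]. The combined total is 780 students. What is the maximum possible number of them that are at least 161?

4

With k values at 161 or above and the rest at least 0, the sum is at least 0 + 161k.
Since the sum is 780, we need 161k ≤ 780, i.e. k ≤ 4.
k = 4 is achieved by 4 values at 161 and 5 at 0, total 644; add 136 to one value (staying below 161) to reach 780.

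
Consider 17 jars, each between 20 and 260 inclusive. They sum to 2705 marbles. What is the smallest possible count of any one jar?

Minimizing one value means maximizing the remaining 16.
The other 16 can take up 16 × 260 = 4160 ≥ 2705 − 20, so one jar can sit at its floor of 20.
Achievable: one at 20 and the other 16 totalling 2685, which fits since 16 × 20 ≤ 2685 ≤ 16 × 260.

20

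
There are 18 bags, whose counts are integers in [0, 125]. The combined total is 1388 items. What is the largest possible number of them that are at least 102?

13

If k of the values are ≥ 102, the total is ≥ 102k + 0(18 − k).
Setting 102k + 0(18 − k) ≤ 1388 gives 102k ≤ 1388, so k ≤ 13.
k = 13 is achieved by 13 values at 102 and 5 at 0, total 1326; add 62 to one value (staying below 102) to reach 1388.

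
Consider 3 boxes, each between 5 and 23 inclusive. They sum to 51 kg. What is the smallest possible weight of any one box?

5

Minimizing one value means maximizing the remaining 2.
The other 2 contribute at most 2 × 23 = 46, leaving at least 51 − 46 = 5.
Since 5 ≥ 5, this is achievable: one at 5 and 2 at 23.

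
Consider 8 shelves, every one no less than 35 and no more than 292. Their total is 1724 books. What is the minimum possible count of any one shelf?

35

Minimizing one value means maximizing the remaining 7.
The other 7 can take up 7 × 292 = 2044 ≥ 1724 − 35, so one shelf can sit at its floor of 35.
Achievable: one at 35 and the other 7 totalling 1689, which fits since 7 × 35 ≤ 1689 ≤ 7 × 292.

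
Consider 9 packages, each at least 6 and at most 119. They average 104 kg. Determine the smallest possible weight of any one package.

6

To make one package as small as possible, make the other 8 as large as possible.
The total is 9 × 104 = 936.
The other 8 can take up 8 × 119 = 952 ≥ 936 − 6, so one package can sit at its floor of 6.
Achievable: one at 6 and the other 8 totalling 930, which fits since 8 × 6 ≤ 930 ≤ 8 × 119.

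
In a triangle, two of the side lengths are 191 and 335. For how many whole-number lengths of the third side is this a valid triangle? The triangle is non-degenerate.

The triangle inequality gives |191 − 335| < c < 191 + 335, i.e. 144 < c < 526.
So c can be any integer from 145 to 525: 381 values.

381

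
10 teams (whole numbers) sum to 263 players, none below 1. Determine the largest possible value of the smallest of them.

If every one of the 10 were at least 27, the total would be at least 10 × 27 = 270 > 263.
Taking 7 copies of 26 and 3 copies of 27 gives exactly 263, so 26 is attained.

26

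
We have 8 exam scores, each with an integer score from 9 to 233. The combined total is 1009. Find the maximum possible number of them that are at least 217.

4

Suppose k of them are at least 217. Those contribute at least 217 each and the other 8 − k at least 9 each.
So the total is at least 217k + 9(8 − k) = 72 + 208k. This must be ≤ 1009, giving k ≤ 4.
k = 4 is achieved by 4 values at 217 and 4 at 9, total 904; add 105 to one value (staying below 217) to reach 1009.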